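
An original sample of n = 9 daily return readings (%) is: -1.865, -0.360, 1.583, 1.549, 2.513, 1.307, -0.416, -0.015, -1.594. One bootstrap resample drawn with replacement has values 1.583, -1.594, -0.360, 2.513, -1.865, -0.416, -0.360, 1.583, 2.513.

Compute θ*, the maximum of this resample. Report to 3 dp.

θ* = 2.513

Maximum = 2.513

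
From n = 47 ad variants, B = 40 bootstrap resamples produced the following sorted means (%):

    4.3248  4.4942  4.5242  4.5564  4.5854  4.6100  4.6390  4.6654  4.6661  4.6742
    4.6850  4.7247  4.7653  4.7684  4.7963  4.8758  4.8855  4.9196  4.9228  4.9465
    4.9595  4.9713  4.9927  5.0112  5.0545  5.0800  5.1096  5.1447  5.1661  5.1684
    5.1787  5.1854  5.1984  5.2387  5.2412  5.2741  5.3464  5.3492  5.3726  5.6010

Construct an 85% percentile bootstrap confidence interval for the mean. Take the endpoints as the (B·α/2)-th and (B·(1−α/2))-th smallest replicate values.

(4.5242, 5.3464)

α = 0.15; lower rank = 40 × 0.075 = 3; upper rank = 40 × 0.925 = 37.
The 3rd smallest replicate is 4.5242; the 37th is 5.3464.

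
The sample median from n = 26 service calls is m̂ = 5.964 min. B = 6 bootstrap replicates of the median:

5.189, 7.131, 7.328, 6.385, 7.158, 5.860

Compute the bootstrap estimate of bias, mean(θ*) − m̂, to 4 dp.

bias = +0.5445

mean(θ*) = (5.189 + 7.131 + 7.328 + 6.385 + 7.158 + 5.860) / 6 = 6.50850
bias = 6.50850 − 5.964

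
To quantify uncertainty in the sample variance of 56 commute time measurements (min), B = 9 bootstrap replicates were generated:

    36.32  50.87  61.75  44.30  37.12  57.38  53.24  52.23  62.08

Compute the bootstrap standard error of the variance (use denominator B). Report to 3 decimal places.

SE* = 9.050

Bootstrap SE is the standard deviation of the 9 replicate variances.
Mean of replicates: (36.32 + 50.87 + 61.75 + 44.30 + 37.12 + 57.38 + 53.24 + 52.23 + 62.08) / 9 = 455.2900 / 9 = 50.5878
Sum of squared deviations: (−14.2678)² + (+0.2822)² + (+11.1622)² + (−6.2878)² + (−13.4678)² + (+6.7922)² + (+2.6522)² + (+1.6422)² + (+11.4922)² = 737.0982
Variance = 737.0982 / 9 = 81.8998
SE* = √81.8998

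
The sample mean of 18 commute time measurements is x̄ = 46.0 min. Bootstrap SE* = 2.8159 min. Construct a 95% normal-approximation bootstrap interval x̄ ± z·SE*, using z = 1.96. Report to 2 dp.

(40.48, 51.52)

Margin = 1.96 × 2.8159 = 5.519
Interval: 46.0 ± 5.519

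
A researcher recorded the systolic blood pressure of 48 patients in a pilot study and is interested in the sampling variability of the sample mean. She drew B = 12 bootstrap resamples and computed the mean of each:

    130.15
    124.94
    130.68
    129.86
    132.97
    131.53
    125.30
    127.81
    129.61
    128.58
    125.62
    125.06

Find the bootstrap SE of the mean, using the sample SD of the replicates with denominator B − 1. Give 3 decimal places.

SE* = 2.751

Bootstrap SE is the standard deviation of the 12 replicate means.
Mean of replicates: (130.15 + 124.94 + 130.68 + 129.86 + 132.97 + 131.53 + 125.30 + 127.81 + 129.61 + 128.58 + 125.62 + 125.06) / 12 = 1542.1100 / 12 = 128.5092
Sum of squared deviations: (+1.6408)² + (−3.5692)² + (+2.1708)² + (+1.3508)² + (+4.4608)² + (+3.0208)² + (−3.2092)² + (−0.6992)² + (+1.1008)² + (+0.0708)² + (−2.8892)² + (−3.4492)² = 83.2415
Variance = 83.2415 / 11 = 7.5674
SE* = √7.5674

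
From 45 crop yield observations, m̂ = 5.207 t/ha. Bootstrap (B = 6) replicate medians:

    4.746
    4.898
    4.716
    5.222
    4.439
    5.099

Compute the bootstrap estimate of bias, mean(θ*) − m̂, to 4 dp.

bias = −0.3537

mean(θ*) = (4.746 + 4.898 + 4.716 + 5.222 + 4.439 + 5.099) / 6 = 4.85333
bias = 4.85333 − 5.207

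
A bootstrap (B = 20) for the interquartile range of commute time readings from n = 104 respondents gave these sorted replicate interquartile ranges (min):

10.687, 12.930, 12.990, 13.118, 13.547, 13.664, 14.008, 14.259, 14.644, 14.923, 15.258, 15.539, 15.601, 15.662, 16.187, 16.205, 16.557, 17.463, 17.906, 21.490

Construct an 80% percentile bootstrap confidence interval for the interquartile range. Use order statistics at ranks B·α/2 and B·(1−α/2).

(12.930, 17.463)

α = 0.20; lower rank = 20 × 0.100 = 2; upper rank = 20 × 0.900 = 18.
The 2nd smallest replicate is 12.930; the 18th is 17.463.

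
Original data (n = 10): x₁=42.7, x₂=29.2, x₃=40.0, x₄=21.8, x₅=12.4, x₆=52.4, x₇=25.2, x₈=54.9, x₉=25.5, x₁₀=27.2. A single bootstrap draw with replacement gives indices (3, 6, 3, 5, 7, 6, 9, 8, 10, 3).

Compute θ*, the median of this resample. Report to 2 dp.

θ* = 40.00

Resample values: 40.0, 52.4, 40.0, 12.4, 25.2, 52.4, 25.5, 54.9, 27.2, 40.0.
Sorted: 12.4, 25.2, 25.5, 27.2, 40.0, 40.0, 40.0, 52.4, 52.4, 54.9
Median = average of the two middle values = 40.00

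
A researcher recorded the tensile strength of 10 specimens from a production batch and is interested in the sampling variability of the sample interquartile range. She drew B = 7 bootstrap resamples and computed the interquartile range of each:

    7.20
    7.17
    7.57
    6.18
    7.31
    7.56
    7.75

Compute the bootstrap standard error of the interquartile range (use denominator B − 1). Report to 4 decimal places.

SE* = 0.5173

Bootstrap SE is the standard deviation of the 7 replicate interquartile ranges.
Mean of replicates: (7.20 + 7.17 + 7.57 + 6.18 + 7.31 + 7.56 + 7.75) / 7 = 50.74000 / 7 = 7.24857
Sum of squared deviations: (−0.04857)² + (−0.07857)² + (+0.32143)² + (−1.06857)² + (+0.06143)² + (+0.31143)² + (+0.50143)² = 1.60589
Variance = 1.60589 / 6 = 0.26765
SE* = √0.26765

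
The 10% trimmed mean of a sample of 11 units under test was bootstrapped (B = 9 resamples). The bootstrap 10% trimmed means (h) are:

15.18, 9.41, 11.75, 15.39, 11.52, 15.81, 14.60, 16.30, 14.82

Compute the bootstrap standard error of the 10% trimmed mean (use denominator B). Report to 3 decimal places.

SE* = 2.237

Bootstrap SE is the standard deviation of the 9 replicate 10% trimmed means.
Mean of replicates: (15.18 + 9.41 + 11.75 + 15.39 + 11.52 + 15.81 + 14.60 + 16.30 + 14.82) / 9 = 124.7800 / 9 = 13.8644
Sum of squared deviations: (+1.3156)² + (−4.4544)² + (−2.1144)² + (+1.5256)² + (−2.3444)² + (+1.9456)² + (+0.7356)² + (+2.4356)² + (+0.9556)² = 45.0386
Variance = 45.0386 / 9 = 5.0043
SE* = √5.0043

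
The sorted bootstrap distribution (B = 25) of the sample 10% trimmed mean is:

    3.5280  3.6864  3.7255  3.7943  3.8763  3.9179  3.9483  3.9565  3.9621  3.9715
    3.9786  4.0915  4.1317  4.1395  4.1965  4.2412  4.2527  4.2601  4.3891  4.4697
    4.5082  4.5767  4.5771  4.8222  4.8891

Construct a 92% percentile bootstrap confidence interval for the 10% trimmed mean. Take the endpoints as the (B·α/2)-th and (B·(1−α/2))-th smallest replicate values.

(3.5280, 4.8222)

α = 0.08; lower rank = 25 × 0.040 = 1; upper rank = 25 × 0.960 = 24.
The 1st smallest replicate is 3.5280; the 24th is 4.8222.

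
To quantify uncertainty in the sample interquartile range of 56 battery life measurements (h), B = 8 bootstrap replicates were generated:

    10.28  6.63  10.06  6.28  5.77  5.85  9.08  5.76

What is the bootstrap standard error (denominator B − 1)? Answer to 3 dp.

Bootstrap SE is the standard deviation of the 8 replicate interquartile ranges.
Mean of replicates: (10.28 + 6.63 + 10.06 + 6.28 + 5.77 + 5.85 + 9.08 + 5.76) / 8 = 59.7100 / 8 = 7.4638
Sum of squared deviations: (+2.8162)² + (−0.8338)² + (+2.5963)² + (−1.1837)² + (−1.6938)² + (−1.6138)² + (+1.6162)² + (−1.7038)² = 27.7562
Variance = 27.7562 / 7 = 3.9652
SE* = √3.9652

SE* = 1.991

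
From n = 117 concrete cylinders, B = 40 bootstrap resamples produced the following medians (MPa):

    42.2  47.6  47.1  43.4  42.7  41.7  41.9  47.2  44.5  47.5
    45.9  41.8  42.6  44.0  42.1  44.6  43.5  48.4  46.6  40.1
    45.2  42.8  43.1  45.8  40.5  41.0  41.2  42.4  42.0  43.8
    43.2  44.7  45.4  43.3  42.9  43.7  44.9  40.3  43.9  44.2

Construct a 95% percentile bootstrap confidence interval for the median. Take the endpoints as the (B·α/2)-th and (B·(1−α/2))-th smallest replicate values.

(40.1, 47.6)

Sorted replicates: 40.1, 40.3, 40.5, 41.0, 41.2, 41.7, 41.8, 41.9, 42.0, 42.1, 42.2, 42.4, 42.6, 42.7, 42.8, 42.9, 43.1, 43.2, 43.3, 43.4, 43.5, 43.7, 43.8, 43.9, 44.0, 44.2, 44.5, 44.6, 44.7, 44.9, 45.2, 45.4, 45.8, 45.9, 46.6, 47.1, 47.2, 47.5, 47.6, 48.4
α = 0.05; lower rank = 40 × 0.025 = 1; upper rank = 40 × 0.975 = 39.
The 1st smallest replicate is 40.1; the 39th is 47.6.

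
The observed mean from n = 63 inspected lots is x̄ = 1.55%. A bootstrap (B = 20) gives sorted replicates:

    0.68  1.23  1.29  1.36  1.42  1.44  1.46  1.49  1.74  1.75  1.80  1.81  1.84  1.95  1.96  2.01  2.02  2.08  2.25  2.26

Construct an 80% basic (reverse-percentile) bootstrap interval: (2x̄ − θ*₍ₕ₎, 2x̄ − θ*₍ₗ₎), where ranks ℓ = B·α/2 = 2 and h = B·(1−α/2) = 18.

Percentile endpoints at ranks 2 and 18: θ*₍2₎ = 1.23, θ*₍18₎ = 2.08.
Basic interval reflects these around x̄:
  lower = 2 × 1.55 − 2.08 = 1.02
  upper = 2 × 1.55 − 1.23 = 1.87

(1.02, 1.87)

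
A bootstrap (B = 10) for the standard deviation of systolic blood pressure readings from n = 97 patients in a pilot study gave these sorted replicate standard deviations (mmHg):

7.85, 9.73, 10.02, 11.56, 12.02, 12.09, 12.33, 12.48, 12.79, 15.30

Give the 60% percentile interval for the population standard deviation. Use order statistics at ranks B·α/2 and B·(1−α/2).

α = 0.40; lower rank = 10 × 0.200 = 2; upper rank = 10 × 0.800 = 8.
The 2nd smallest replicate is 9.73; the 8th is 12.48.

(9.73, 12.48)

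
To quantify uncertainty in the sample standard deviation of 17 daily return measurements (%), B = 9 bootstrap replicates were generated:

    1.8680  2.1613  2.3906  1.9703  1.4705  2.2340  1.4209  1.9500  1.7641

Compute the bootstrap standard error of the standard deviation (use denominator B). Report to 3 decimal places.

Bootstrap SE is the standard deviation of the 9 replicate standard deviations.
Mean of replicates: (1.8680 + 2.1613 + 2.3906 + 1.9703 + 1.4705 + 2.2340 + 1.4209 + 1.9500 + 1.7641) / 9 = 17.22970 / 9 = 1.91441
Sum of squared deviations: (−0.04641)² + (+0.24689)² + (+0.47619)² + (+0.05589)² + (−0.44391)² + (+0.31959)² + (−0.49351)² + (+0.03559)² + (−0.15031)² = 0.85959
Variance = 0.85959 / 9 = 0.09551
SE* = √0.09551

SE* = 0.309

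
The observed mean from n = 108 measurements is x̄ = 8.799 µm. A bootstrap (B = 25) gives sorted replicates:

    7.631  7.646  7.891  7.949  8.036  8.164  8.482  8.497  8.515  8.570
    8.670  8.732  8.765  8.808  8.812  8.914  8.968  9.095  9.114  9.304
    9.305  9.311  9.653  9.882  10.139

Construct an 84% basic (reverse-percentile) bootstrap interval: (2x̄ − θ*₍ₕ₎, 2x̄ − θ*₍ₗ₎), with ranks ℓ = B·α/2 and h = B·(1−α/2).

(7.945, 9.952)

Percentile endpoints at ranks 2 and 23: θ*₍2₎ = 7.646, θ*₍23₎ = 9.653.
Basic interval reflects these around x̄:
  lower = 2 × 8.799 − 9.653 = 7.945
  upper = 2 × 8.799 − 7.646 = 9.952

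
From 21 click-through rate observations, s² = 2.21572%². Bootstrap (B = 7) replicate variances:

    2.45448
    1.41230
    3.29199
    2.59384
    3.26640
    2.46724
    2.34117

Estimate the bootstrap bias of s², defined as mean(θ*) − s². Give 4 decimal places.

bias = +0.3311

mean(θ*) = (2.45448 + 1.41230 + 3.29199 + 2.59384 + 3.26640 + 2.46724 + 2.34117) / 7 = 2.546774
bias = 2.546774 − 2.21572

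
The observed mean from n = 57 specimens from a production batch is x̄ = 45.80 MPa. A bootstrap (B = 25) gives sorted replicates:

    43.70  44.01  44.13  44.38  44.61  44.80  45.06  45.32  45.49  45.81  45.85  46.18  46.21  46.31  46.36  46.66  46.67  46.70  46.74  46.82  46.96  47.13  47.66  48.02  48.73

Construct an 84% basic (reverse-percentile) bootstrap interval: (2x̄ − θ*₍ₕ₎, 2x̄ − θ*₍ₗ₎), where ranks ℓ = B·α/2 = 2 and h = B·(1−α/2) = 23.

Percentile endpoints at ranks 2 and 23: θ*₍2₎ = 44.01, θ*₍23₎ = 47.66.
Basic interval reflects these around x̄:
  lower = 2 × 45.80 − 47.66 = 43.94
  upper = 2 × 45.80 − 44.01 = 47.59

(43.94, 47.59)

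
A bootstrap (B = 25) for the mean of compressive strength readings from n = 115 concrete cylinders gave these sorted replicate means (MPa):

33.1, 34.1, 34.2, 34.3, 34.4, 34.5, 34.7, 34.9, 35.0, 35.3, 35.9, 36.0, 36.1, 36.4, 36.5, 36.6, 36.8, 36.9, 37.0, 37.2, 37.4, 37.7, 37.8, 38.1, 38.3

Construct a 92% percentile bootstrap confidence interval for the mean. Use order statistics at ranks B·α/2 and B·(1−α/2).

α = 0.08; lower rank = 25 × 0.040 = 1; upper rank = 25 × 0.960 = 24.
The 1st smallest replicate is 33.1; the 24th is 38.1.

(33.1, 38.1)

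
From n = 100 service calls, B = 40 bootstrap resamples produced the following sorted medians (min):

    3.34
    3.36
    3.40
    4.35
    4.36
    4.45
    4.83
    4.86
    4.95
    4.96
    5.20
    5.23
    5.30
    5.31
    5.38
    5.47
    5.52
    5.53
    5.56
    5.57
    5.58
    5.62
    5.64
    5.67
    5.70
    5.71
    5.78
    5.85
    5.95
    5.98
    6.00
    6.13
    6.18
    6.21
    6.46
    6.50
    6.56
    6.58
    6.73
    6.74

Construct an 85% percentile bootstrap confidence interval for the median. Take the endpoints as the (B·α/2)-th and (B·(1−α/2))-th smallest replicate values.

α = 0.15; lower rank = 40 × 0.075 = 3; upper rank = 40 × 0.925 = 37.
The 3rd smallest replicate is 3.40; the 37th is 6.56.

(3.40, 6.56)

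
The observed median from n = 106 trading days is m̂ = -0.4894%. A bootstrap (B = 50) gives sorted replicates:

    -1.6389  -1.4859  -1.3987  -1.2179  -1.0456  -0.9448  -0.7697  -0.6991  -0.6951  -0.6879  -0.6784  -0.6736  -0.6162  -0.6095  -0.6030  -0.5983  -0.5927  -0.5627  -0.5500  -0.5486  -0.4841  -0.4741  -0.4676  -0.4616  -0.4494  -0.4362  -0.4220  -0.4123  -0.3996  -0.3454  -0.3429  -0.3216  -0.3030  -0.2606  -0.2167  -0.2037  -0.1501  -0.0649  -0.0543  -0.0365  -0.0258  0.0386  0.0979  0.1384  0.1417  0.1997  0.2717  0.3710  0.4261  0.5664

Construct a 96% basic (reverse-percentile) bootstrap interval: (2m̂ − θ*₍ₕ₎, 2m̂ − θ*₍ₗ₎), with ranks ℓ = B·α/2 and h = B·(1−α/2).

(-1.4049, 0.6601)

Percentile endpoints at ranks 1 and 49: θ*₍1₎ = -1.6389, θ*₍49₎ = 0.4261.
Basic interval reflects these around m̂:
  lower = 2 × -0.4894 − 0.4261 = -1.4049
  upper = 2 × -0.4894 − -1.6389 = 0.6601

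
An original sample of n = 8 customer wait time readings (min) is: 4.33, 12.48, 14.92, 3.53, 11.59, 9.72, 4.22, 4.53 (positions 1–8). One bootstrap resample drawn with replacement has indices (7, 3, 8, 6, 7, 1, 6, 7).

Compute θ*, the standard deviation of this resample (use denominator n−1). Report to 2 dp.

θ* = 4.03

Resample values: 4.22, 14.92, 4.53, 9.72, 4.22, 4.33, 9.72, 4.22.
Mean = 6.9850; sum of squared deviations = 113.9364
s² = 113.9364 / 7 = 16.2766
s = √16.2766 = 4.03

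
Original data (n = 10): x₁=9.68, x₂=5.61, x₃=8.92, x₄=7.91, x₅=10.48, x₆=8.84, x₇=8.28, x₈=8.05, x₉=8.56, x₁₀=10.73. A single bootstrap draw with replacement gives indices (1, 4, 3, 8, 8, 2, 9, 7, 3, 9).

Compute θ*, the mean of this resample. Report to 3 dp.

Resample values: 9.68, 7.91, 8.92, 8.05, 8.05, 5.61, 8.56, 8.28, 8.92, 8.56.
Mean = (9.68 + 7.91 + 8.92 + 8.05 + 8.05 + 5.61 + 8.56 + 8.28 + 8.92 + 8.56) / 10 = 82.540 / 10 = 8.254

θ* = 8.254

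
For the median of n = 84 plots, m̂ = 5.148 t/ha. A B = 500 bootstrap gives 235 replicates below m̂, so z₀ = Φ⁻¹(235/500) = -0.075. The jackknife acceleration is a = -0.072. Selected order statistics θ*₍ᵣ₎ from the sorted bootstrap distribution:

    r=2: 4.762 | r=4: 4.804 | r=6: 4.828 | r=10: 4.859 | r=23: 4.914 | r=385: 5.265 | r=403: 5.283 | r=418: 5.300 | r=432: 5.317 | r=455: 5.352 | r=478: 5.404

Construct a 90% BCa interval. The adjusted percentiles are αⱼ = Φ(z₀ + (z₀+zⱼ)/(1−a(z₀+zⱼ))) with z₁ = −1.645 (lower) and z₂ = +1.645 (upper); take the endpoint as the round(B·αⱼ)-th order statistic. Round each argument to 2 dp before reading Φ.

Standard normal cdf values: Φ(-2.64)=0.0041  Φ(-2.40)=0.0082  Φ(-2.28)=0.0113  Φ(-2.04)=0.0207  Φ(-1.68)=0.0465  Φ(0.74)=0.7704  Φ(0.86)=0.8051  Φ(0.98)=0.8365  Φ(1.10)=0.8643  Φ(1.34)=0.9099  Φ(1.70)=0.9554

(4.859, 5.352)

Lower: z₀ + z₁ = -0.075 + (-1.645) = -1.720; 1 − a(z₀+z₁) = 1 − (-0.072)(-1.720) = 0.8762; argument = -0.075 + (-1.720)/0.8762 = -2.0381 → -2.04.
α₁ = Φ(-2.04) = 0.0207; rank = round(500 × 0.0207) = 10; θ*₍10₎ = 4.859.
Upper: z₀ + z₂ = 1.570; 1 − a(z₀+z₂) = 1.1130; argument = 1.3356 → 1.34; α₂ = 0.9099; rank = 455; θ*₍455₎ = 5.352.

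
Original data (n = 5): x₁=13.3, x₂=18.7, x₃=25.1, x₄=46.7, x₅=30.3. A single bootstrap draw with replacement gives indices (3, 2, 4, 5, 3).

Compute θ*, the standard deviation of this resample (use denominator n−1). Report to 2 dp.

Resample values: 25.1, 18.7, 46.7, 30.3, 25.1.
Mean = 29.1800; sum of squared deviations = 451.3280
s² = 451.3280 / 4 = 112.8320
s = √112.8320 = 10.62

θ* = 10.62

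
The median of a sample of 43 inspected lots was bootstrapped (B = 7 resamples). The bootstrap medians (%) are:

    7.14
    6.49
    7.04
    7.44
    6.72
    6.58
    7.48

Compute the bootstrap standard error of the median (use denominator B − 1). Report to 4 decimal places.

SE* = 0.3997

Bootstrap SE is the standard deviation of the 7 replicate medians.
Mean of replicates: (7.14 + 6.49 + 7.04 + 7.44 + 6.72 + 6.58 + 7.48) / 7 = 48.89000 / 7 = 6.98429
Sum of squared deviations: (+0.15571)² + (−0.49429)² + (+0.05571)² + (+0.45571)² + (−0.26429)² + (−0.40429)² + (+0.49571)² = 0.95837
Variance = 0.95837 / 6 = 0.15973
SE* = √0.15973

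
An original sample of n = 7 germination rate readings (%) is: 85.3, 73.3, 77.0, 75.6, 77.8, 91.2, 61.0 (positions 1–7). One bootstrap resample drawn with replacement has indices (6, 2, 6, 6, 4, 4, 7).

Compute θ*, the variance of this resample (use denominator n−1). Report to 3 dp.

θ* = 136.802

Resample values: 91.2, 73.3, 91.2, 91.2, 75.6, 75.6, 61.0.
Mean = 79.8714; sum of squared deviations = 820.8143
s² = 820.8143 / 6 = 136.8024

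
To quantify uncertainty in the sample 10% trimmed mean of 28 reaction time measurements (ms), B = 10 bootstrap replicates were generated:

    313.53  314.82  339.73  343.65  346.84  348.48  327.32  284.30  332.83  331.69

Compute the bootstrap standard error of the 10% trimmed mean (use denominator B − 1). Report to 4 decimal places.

Bootstrap SE is the standard deviation of the 10 replicate 10% trimmed means.
Mean of replicates: (313.53 + 314.82 + 339.73 + 343.65 + 346.84 + 348.48 + 327.32 + 284.30 + 332.83 + 331.69) / 10 = 3283.19000 / 10 = 328.31900
Sum of squared deviations: (−14.78900)² + (−13.49900)² + (+11.41100)² + (+15.33100)² + (+18.52100)² + (+20.16100)² + (−0.99900)² + (−44.01900)² + (+4.51100)² + (+3.37100)² = 3486.06449
Variance = 3486.06449 / 9 = 387.34050
SE* = √387.34050

SE* = 19.6810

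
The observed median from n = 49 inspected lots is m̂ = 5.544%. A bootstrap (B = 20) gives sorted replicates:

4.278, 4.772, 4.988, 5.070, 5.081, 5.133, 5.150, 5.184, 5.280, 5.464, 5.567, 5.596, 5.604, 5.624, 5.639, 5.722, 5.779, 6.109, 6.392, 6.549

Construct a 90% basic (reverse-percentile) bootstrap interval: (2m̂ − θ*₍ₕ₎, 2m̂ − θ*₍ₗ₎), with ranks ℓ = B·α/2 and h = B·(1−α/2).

Percentile endpoints at ranks 1 and 19: θ*₍1₎ = 4.278, θ*₍19₎ = 6.392.
Basic interval reflects these around m̂:
  lower = 2 × 5.544 − 6.392 = 4.696
  upper = 2 × 5.544 − 4.278 = 6.810

(4.696, 6.810)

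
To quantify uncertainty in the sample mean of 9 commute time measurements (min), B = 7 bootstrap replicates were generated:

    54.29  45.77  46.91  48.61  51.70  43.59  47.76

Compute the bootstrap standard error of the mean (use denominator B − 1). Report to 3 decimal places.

Bootstrap SE is the standard deviation of the 7 replicate means.
Mean of replicates: (54.29 + 45.77 + 46.91 + 48.61 + 51.70 + 43.59 + 47.76) / 7 = 338.6300 / 7 = 48.3757
Sum of squared deviations: (+5.9143)² + (−2.6057)² + (−1.4657)² + (+0.2343)² + (+3.3243)² + (−4.7857)² + (−0.6157)² = 78.3048
Variance = 78.3048 / 6 = 13.0508
SE* = √13.0508

SE* = 3.613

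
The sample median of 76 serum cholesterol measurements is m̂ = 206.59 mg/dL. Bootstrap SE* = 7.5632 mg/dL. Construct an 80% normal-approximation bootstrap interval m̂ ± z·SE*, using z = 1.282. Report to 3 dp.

Margin = 1.282 × 7.5632 = 9.6960
Interval: 206.59 ± 9.6960

(196.894, 216.286)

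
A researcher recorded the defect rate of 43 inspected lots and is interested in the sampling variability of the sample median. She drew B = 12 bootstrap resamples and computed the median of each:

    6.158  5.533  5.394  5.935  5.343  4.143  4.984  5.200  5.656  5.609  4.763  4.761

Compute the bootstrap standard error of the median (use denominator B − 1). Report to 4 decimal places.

Bootstrap SE is the standard deviation of the 12 replicate medians.
Mean of replicates: (6.158 + 5.533 + 5.394 + 5.935 + 5.343 + 4.143 + 4.984 + 5.200 + 5.656 + 5.609 + 4.763 + 4.761) / 12 = 63.47900 / 12 = 5.28992
Sum of squared deviations: (+0.86808)² + (+0.24308)² + (+0.10408)² + (+0.64508)² + (+0.05308)² + (−1.14692)² + (−0.30592)² + (−0.08992)² + (+0.36608)² + (+0.31908)² + (−0.52692)² + (−0.52892)² = 3.45275
Variance = 3.45275 / 11 = 0.31389
SE* = √0.31389

SE* = 0.5603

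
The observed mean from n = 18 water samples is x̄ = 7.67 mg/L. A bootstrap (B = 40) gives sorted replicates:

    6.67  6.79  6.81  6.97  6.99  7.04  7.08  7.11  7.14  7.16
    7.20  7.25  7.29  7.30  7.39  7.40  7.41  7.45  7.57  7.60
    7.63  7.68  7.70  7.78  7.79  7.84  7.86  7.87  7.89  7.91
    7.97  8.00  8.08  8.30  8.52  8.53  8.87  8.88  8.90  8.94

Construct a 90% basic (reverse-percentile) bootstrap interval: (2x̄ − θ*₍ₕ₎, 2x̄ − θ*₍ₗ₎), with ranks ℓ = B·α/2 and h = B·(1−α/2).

Percentile endpoints at ranks 2 and 38: θ*₍2₎ = 6.79, θ*₍38₎ = 8.88.
Basic interval reflects these around x̄:
  lower = 2 × 7.67 − 8.88 = 6.46
  upper = 2 × 7.67 − 6.79 = 8.55

(6.46, 8.55)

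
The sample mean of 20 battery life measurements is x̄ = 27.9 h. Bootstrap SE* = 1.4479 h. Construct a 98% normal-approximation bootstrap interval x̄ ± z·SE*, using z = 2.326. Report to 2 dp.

Margin = 2.326 × 1.4479 = 3.368
Interval: 27.9 ± 3.368

(24.53, 31.27)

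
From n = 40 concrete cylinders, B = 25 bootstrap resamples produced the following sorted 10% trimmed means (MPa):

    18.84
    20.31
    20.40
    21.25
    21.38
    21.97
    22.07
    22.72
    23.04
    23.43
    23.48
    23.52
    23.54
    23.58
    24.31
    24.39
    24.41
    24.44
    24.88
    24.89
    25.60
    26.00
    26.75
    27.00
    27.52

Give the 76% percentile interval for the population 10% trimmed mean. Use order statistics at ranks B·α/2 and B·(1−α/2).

α = 0.24; lower rank = 25 × 0.120 = 3; upper rank = 25 × 0.880 = 22.
The 3rd smallest replicate is 20.40; the 22nd is 26.00.

(20.40, 26.00)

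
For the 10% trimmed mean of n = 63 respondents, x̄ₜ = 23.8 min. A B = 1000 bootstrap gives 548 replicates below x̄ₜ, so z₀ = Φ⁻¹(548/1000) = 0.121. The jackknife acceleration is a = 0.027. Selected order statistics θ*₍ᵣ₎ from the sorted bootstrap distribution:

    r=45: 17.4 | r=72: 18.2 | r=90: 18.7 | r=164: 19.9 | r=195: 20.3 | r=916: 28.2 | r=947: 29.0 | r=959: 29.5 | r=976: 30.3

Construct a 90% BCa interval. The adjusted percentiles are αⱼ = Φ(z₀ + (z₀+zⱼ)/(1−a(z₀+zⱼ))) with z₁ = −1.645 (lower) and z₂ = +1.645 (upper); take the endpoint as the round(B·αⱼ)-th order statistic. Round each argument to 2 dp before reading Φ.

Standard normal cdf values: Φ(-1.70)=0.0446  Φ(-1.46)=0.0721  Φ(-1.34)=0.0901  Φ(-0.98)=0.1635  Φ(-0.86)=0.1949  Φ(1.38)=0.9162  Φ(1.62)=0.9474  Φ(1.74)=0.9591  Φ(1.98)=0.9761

Lower: z₀ + z₁ = 0.121 + (-1.645) = -1.524; 1 − a(z₀+z₁) = 1 − (0.027)(-1.524) = 1.0411; argument = 0.121 + (-1.524)/1.0411 = -1.3428 → -1.34.
α₁ = Φ(-1.34) = 0.0901; rank = round(1000 × 0.0901) = 90; θ*₍90₎ = 18.7.
Upper: z₀ + z₂ = 1.766; 1 − a(z₀+z₂) = 0.9523; argument = 1.9754 → 1.98; α₂ = 0.9761; rank = 976; θ*₍976₎ = 30.3.

(18.7, 30.3)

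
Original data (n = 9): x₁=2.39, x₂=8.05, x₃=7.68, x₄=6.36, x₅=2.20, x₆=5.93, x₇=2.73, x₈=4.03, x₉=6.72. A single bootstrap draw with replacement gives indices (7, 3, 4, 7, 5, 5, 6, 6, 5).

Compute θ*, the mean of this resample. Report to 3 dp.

θ* = 4.218

Resample values: 2.73, 7.68, 6.36, 2.73, 2.20, 2.20, 5.93, 5.93, 2.20.
Mean = (2.73 + 7.68 + 6.36 + 2.73 + 2.20 + 2.20 + 5.93 + 5.93 + 2.20) / 9 = 37.960 / 9 = 4.218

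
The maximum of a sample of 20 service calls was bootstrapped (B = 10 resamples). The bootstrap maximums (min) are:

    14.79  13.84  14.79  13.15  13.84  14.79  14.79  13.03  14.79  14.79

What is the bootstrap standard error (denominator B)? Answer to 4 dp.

Bootstrap SE is the standard deviation of the 10 replicate maximums.
Mean of replicates: (14.79 + 13.84 + 14.79 + 13.15 + 13.84 + 14.79 + 14.79 + 13.03 + 14.79 + 14.79) / 10 = 142.60000 / 10 = 14.26000
Sum of squared deviations: (+0.53000)² + (−0.42000)² + (+0.53000)² + (−1.11000)² + (−0.42000)² + (+0.53000)² + (+0.53000)² + (−1.23000)² + (+0.53000)² + (+0.53000)² = 4.78320
Variance = 4.78320 / 10 = 0.47832
SE* = √0.47832

SE* = 0.6916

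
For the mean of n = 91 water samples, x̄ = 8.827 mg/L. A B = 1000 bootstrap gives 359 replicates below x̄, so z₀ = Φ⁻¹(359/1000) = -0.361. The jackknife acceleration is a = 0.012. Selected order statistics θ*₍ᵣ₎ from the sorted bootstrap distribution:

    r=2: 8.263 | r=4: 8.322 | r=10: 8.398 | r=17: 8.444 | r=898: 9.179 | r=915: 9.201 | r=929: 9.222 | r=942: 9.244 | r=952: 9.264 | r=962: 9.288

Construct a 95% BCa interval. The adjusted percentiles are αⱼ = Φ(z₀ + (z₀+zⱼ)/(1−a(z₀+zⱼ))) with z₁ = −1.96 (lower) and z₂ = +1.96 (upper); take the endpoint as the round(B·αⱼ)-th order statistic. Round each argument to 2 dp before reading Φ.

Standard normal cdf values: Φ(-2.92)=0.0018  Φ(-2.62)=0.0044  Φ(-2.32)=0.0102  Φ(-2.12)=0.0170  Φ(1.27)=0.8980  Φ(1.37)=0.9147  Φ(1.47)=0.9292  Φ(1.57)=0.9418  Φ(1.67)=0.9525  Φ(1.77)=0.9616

(8.322, 9.179)

Lower: z₀ + z₁ = -0.361 + (-1.960) = -2.321; 1 − a(z₀+z₁) = 1 − (0.012)(-2.321) = 1.0279; argument = -0.361 + (-2.321)/1.0279 = -2.6191 → -2.62.
α₁ = Φ(-2.62) = 0.0044; rank = round(1000 × 0.0044) = 4; θ*₍4₎ = 8.322.
Upper: z₀ + z₂ = 1.599; 1 − a(z₀+z₂) = 0.9808; argument = 1.2693 → 1.27; α₂ = 0.8980; rank = 898; θ*₍898₎ = 9.179.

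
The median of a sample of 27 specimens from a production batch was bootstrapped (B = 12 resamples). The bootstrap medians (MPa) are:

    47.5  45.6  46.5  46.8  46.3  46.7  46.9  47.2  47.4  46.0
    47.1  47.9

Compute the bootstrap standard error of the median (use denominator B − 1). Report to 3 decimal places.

SE* = 0.657

Bootstrap SE is the standard deviation of the 12 replicate medians.
Mean of replicates: (47.5 + 45.6 + 46.5 + 46.8 + 46.3 + 46.7 + 46.9 + 47.2 + 47.4 + 46.0 + 47.1 + 47.9) / 12 = 561.9000 / 12 = 46.8250
Sum of squared deviations: (+0.6750)² + (−1.2250)² + (−0.3250)² + (−0.0250)² + (−0.5250)² + (−0.1250)² + (+0.0750)² + (+0.3750)² + (+0.5750)² + (−0.8250)² + (+0.2750)² + (+1.0750)² = 4.7425
Variance = 4.7425 / 11 = 0.4311
SE* = √0.4311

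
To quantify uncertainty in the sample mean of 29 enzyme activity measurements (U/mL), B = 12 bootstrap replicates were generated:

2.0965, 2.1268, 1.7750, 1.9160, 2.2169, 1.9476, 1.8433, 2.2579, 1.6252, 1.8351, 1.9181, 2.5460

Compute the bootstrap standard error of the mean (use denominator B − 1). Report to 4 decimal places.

SE* = 0.2515

Bootstrap SE is the standard deviation of the 12 replicate means.
Mean of replicates: (2.0965 + 2.1268 + 1.7750 + 1.9160 + 2.2169 + 1.9476 + 1.8433 + 2.2579 + 1.6252 + 1.8351 + 1.9181 + 2.5460) / 12 = 24.10440 / 12 = 2.00870
Sum of squared deviations: (+0.08780)² + (+0.11810)² + (−0.23370)² + (−0.09270)² + (+0.20820)² + (−0.06110)² + (−0.16540)² + (+0.24920)² + (−0.38350)² + (−0.17360)² + (−0.09060)² + (+0.53730)² = 0.69551
Variance = 0.69551 / 11 = 0.06323
SE* = √0.06323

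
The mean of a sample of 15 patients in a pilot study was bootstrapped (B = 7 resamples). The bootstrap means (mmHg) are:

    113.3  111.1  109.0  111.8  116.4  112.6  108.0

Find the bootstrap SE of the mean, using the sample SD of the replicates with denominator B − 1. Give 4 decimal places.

Bootstrap SE is the standard deviation of the 7 replicate means.
Mean of replicates: (113.3 + 111.1 + 109.0 + 111.8 + 116.4 + 112.6 + 108.0) / 7 = 782.20000 / 7 = 111.74286
Sum of squared deviations: (+1.55714)² + (−0.64286)² + (−2.74286)² + (+0.05714)² + (+4.65714)² + (+0.85714)² + (−3.74286)² = 46.79714
Variance = 46.79714 / 6 = 7.79952
SE* = √7.79952

SE* = 2.7928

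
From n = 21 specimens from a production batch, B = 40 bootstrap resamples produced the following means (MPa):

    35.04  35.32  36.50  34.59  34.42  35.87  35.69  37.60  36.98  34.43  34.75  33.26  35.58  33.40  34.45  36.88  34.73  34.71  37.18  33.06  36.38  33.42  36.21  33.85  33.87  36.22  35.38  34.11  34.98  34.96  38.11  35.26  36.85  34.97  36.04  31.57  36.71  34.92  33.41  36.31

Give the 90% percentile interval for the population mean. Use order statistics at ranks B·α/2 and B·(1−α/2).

(33.06, 37.18)

Sorted replicates: 31.57, 33.06, 33.26, 33.40, 33.41, 33.42, 33.85, 33.87, 34.11, 34.42, 34.43, 34.45, 34.59, 34.71, 34.73, 34.75, 34.92, 34.96, 34.97, 34.98, 35.04, 35.26, 35.32, 35.38, 35.58, 35.69, 35.87, 36.04, 36.21, 36.22, 36.31, 36.38, 36.50, 36.71, 36.85, 36.88, 36.98, 37.18, 37.60, 38.11
α = 0.10; lower rank = 40 × 0.050 = 2; upper rank = 40 × 0.950 = 38.
The 2nd smallest replicate is 33.06; the 38th is 37.18.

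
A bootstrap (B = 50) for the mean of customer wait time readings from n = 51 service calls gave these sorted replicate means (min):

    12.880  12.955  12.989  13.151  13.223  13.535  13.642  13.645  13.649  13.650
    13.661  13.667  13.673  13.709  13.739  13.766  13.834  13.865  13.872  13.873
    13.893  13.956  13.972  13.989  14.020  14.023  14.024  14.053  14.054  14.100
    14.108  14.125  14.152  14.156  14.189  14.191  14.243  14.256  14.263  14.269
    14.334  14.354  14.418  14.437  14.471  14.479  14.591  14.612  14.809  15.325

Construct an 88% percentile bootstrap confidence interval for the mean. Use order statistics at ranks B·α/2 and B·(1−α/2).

(12.989, 14.591)

α = 0.12; lower rank = 50 × 0.060 = 3; upper rank = 50 × 0.940 = 47.
The 3rd smallest replicate is 12.989; the 47th is 14.591.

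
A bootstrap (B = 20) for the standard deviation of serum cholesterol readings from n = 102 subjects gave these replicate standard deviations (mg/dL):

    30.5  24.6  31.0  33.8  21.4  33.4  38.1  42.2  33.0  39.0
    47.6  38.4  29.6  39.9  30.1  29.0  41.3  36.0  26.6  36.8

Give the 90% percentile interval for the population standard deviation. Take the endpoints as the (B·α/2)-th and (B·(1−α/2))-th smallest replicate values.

Sorted replicates: 21.4, 24.6, 26.6, 29.0, 29.6, 30.1, 30.5, 31.0, 33.0, 33.4, 33.8, 36.0, 36.8, 38.1, 38.4, 39.0, 39.9, 41.3, 42.2, 47.6
α = 0.10; lower rank = 20 × 0.050 = 1; upper rank = 20 × 0.950 = 19.
The 1st smallest replicate is 21.4; the 19th is 42.2.

(21.4, 42.2)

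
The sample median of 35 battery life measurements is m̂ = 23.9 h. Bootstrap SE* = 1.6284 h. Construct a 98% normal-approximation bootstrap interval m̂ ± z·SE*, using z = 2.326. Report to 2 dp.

(20.11, 27.69)

Margin = 2.326 × 1.6284 = 3.788
Interval: 23.9 ± 3.788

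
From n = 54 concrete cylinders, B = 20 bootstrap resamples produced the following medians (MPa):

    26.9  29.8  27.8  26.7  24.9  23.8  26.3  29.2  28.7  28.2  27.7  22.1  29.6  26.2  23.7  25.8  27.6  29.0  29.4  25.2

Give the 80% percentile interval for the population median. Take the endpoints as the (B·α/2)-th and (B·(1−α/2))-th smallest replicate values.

Sorted replicates: 22.1, 23.7, 23.8, 24.9, 25.2, 25.8, 26.2, 26.3, 26.7, 26.9, 27.6, 27.7, 27.8, 28.2, 28.7, 29.0, 29.2, 29.4, 29.6, 29.8
α = 0.20; lower rank = 20 × 0.100 = 2; upper rank = 20 × 0.900 = 18.
The 2nd smallest replicate is 23.7; the 18th is 29.4.

(23.7, 29.4)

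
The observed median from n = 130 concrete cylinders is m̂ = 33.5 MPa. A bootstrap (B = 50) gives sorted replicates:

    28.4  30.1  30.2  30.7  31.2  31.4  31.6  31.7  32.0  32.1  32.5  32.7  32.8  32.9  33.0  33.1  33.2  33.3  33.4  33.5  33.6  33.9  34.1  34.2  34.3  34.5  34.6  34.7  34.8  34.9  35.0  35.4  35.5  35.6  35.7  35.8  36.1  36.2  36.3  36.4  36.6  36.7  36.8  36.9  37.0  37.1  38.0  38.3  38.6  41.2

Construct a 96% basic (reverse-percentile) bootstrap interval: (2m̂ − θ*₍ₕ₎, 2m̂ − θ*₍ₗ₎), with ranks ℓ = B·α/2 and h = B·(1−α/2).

Percentile endpoints at ranks 1 and 49: θ*₍1₎ = 28.4, θ*₍49₎ = 38.6.
Basic interval reflects these around m̂:
  lower = 2 × 33.5 − 38.6 = 28.4
  upper = 2 × 33.5 − 28.4 = 38.6

(28.4, 38.6)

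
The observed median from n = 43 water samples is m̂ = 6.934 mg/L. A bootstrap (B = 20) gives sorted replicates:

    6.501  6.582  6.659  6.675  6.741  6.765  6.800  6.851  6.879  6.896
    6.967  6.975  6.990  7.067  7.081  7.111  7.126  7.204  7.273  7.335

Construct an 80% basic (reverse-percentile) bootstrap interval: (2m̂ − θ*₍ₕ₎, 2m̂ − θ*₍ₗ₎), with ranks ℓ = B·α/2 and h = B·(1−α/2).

(6.664, 7.286)

Percentile endpoints at ranks 2 and 18: θ*₍2₎ = 6.582, θ*₍18₎ = 7.204.
Basic interval reflects these around m̂:
  lower = 2 × 6.934 − 7.204 = 6.664
  upper = 2 × 6.934 − 6.582 = 7.286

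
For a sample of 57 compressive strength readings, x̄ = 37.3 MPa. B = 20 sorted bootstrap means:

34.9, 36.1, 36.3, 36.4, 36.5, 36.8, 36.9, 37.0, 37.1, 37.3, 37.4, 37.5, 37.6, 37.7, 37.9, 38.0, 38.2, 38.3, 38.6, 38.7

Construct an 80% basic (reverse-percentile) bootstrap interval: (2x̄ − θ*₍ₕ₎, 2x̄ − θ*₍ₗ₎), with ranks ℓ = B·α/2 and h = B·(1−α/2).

Percentile endpoints at ranks 2 and 18: θ*₍2₎ = 36.1, θ*₍18₎ = 38.3.
Basic interval reflects these around x̄:
  lower = 2 × 37.3 − 38.3 = 36.3
  upper = 2 × 37.3 − 36.1 = 38.5

(36.3, 38.5)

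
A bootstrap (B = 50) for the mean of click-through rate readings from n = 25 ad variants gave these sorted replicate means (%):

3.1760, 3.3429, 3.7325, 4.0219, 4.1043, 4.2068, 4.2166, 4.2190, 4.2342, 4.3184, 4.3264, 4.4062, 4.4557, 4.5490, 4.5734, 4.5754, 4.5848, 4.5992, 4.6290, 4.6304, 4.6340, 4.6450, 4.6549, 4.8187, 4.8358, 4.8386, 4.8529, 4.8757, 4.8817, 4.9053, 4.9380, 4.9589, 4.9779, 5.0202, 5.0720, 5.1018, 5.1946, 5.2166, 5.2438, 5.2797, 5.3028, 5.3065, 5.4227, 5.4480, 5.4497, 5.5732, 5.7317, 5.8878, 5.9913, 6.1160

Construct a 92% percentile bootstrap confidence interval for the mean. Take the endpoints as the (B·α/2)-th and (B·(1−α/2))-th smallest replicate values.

(3.3429, 5.8878)

α = 0.08; lower rank = 50 × 0.040 = 2; upper rank = 50 × 0.960 = 48.
The 2nd smallest replicate is 3.3429; the 48th is 5.8878.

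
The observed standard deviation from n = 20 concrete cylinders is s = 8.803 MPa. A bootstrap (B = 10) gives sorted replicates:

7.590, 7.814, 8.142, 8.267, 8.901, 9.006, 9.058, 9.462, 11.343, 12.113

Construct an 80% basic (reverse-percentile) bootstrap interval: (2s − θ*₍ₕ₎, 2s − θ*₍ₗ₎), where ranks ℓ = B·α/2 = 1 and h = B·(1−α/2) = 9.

(6.263, 10.016)

Percentile endpoints at ranks 1 and 9: θ*₍1₎ = 7.590, θ*₍9₎ = 11.343.
Basic interval reflects these around s:
  lower = 2 × 8.803 − 11.343 = 6.263
  upper = 2 × 8.803 − 7.590 = 10.016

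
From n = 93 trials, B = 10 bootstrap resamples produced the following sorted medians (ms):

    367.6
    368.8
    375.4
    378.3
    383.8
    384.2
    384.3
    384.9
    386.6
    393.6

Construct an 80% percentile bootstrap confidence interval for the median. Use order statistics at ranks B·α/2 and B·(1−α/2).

α = 0.20; lower rank = 10 × 0.100 = 1; upper rank = 10 × 0.900 = 9.
The 1st smallest replicate is 367.6; the 9th is 386.6.

(367.6, 386.6)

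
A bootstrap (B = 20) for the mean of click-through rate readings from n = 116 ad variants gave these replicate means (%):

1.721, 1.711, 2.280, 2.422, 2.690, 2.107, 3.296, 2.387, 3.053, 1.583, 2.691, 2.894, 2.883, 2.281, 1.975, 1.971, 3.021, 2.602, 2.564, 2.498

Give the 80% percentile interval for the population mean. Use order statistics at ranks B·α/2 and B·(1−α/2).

(1.711, 3.021)

Sorted replicates: 1.583, 1.711, 1.721, 1.971, 1.975, 2.107, 2.280, 2.281, 2.387, 2.422, 2.498, 2.564, 2.602, 2.690, 2.691, 2.883, 2.894, 3.021, 3.053, 3.296
α = 0.20; lower rank = 20 × 0.100 = 2; upper rank = 20 × 0.900 = 18.
The 2nd smallest replicate is 1.711; the 18th is 3.021.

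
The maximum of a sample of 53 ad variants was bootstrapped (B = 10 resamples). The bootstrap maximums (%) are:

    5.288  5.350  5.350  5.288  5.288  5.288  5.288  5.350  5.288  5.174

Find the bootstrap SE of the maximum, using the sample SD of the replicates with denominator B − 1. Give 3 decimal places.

Bootstrap SE is the standard deviation of the 10 replicate maximums.
Mean of replicates: (5.288 + 5.350 + 5.350 + 5.288 + 5.288 + 5.288 + 5.288 + 5.350 + 5.288 + 5.174) / 10 = 52.9520 / 10 = 5.2952
Sum of squared deviations: (−0.0072)² + (+0.0548)² + (+0.0548)² + (−0.0072)² + (−0.0072)² + (−0.0072)² + (−0.0072)² + (+0.0548)² + (−0.0072)² + (−0.1212)² = 0.0240
Variance = 0.0240 / 9 = 0.0027
SE* = √0.0027

SE* = 0.052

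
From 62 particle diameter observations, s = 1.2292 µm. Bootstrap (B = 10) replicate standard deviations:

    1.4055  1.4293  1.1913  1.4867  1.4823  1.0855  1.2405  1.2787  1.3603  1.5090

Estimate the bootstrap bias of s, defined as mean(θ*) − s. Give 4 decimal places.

bias = +0.1177

mean(θ*) = (1.4055 + 1.4293 + 1.1913 + 1.4867 + 1.4823 + 1.0855 + 1.2405 + 1.2787 + 1.3603 + 1.5090) / 10 = 1.34691
bias = 1.34691 − 1.2292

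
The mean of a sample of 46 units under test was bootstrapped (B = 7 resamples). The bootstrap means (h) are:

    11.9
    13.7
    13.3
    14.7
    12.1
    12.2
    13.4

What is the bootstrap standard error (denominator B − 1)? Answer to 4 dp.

SE* = 1.0228

Bootstrap SE is the standard deviation of the 7 replicate means.
Mean of replicates: (11.9 + 13.7 + 13.3 + 14.7 + 12.1 + 12.2 + 13.4) / 7 = 91.30000 / 7 = 13.04286
Sum of squared deviations: (−1.14286)² + (+0.65714)² + (+0.25714)² + (+1.65714)² + (−0.94286)² + (−0.84286)² + (+0.35714)² = 6.27714
Variance = 6.27714 / 6 = 1.04619
SE* = √1.04619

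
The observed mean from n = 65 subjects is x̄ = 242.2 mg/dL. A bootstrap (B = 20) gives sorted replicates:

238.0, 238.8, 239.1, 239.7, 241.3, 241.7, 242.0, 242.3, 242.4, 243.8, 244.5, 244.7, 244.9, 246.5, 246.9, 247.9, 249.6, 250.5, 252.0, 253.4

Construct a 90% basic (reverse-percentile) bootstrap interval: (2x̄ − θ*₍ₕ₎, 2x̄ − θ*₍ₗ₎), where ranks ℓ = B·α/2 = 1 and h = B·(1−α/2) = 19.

Percentile endpoints at ranks 1 and 19: θ*₍1₎ = 238.0, θ*₍19₎ = 252.0.
Basic interval reflects these around x̄:
  lower = 2 × 242.2 − 252.0 = 232.4
  upper = 2 × 242.2 − 238.0 = 246.4

(232.4, 246.4)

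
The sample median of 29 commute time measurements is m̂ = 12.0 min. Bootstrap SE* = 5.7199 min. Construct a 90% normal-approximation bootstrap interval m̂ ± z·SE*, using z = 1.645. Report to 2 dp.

Margin = 1.645 × 5.7199 = 9.409
Interval: 12.0 ± 9.409

(2.59, 21.41)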